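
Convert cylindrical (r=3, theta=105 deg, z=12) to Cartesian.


x = 3 * cos(105) = -0.7765
y = 3 * sin(105) = 2.8978
z = 12

(-0.7765, 2.8978, 12)


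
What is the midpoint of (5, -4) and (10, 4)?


Midpoint = ((5+10)/2, (-4+4)/2) = (7.5, 0)

(7.5, 0)


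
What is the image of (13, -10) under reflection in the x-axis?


Reflection across x-axis: (x, y) -> (x, -y)
(13, -10) -> (13, 10)

(13, 10)


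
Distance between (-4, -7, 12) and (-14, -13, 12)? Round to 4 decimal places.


d = sqrt((-14--4)^2 + (-13--7)^2 + (12-12)^2) = 11.6619

11.6619


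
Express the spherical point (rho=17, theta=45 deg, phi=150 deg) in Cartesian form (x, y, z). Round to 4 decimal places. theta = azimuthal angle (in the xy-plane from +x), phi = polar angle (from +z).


x = 17 * sin(150) * cos(45) = 6.0104
y = 17 * sin(150) * sin(45) = 6.0104
z = 17 * cos(150) = -14.7224

(6.0104, 6.0104, -14.7224)


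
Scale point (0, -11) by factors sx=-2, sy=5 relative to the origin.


Scaling: (x*sx, y*sy) = (0*-2, -11*5) = (0, -55)

(0, -55)


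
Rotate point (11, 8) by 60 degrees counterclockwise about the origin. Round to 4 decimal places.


x' = 11*cos(60) - 8*sin(60) = -1.4282
y' = 11*sin(60) + 8*cos(60) = 13.5263

(-1.4282, 13.5263)


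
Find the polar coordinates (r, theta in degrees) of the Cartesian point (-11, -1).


r = sqrt((-11)^2 + (-1)^2) = 11.0454
theta = atan2(-1, -11) = 185.1944 degrees

r = 11.0454, theta = 185.1944 degrees


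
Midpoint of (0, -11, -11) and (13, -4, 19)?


Midpoint = ((0+13)/2, (-11+-4)/2, (-11+19)/2) = (6.5, -7.5, 4)

(6.5, -7.5, 4)


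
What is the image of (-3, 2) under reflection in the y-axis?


Reflection across y-axis: (x, y) -> (-x, y)
(-3, 2) -> (3, 2)

(3, 2)


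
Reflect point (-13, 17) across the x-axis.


Reflection across x-axis: (x, y) -> (x, -y)
(-13, 17) -> (-13, -17)

(-13, -17)


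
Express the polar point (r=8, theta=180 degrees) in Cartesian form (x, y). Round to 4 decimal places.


x = 8 * cos(180) = -8
y = 8 * sin(180) = 0

(-8, 0)


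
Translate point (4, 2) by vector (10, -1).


Translation: (x+dx, y+dy) = (4+10, 2+-1) = (14, 1)

(14, 1)


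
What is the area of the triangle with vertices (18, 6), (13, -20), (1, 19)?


Area = |x1(y2-y3) + x2(y3-y1) + x3(y1-y2)| / 2
= |18*(-20-19) + 13*(19-6) + 1*(6--20)| / 2
= 253.5

253.5


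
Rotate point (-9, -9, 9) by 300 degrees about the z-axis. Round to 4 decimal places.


x' = -9*cos(300) - -9*sin(300) = -12.2942
y' = -9*sin(300) + -9*cos(300) = 3.2942
z' = 9

(-12.2942, 3.2942, 9)


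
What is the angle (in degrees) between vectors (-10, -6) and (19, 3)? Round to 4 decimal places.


dot = -10*19 + -6*3 = -208
|u| = 11.6619, |v| = 19.2354
cos(angle) = -0.9272
angle = 158.0089 degrees

158.0089 degrees


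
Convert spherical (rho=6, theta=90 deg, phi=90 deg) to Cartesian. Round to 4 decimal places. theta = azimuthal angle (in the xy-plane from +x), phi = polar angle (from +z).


x = 6 * sin(90) * cos(90) = 0
y = 6 * sin(90) * sin(90) = 6
z = 6 * cos(90) = 0

(0, 6, 0)


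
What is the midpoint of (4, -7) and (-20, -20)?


Midpoint = ((4+-20)/2, (-7+-20)/2) = (-8, -13.5)

(-8, -13.5)


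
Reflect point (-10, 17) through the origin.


Reflection through origin: (x, y) -> (-x, -y)
(-10, 17) -> (10, -17)

(10, -17)


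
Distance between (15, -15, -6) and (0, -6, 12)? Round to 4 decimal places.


d = sqrt((0-15)^2 + (-6--15)^2 + (12--6)^2) = 25.0998

25.0998


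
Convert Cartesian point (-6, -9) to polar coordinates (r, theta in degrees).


r = sqrt((-6)^2 + (-9)^2) = 10.8167
theta = atan2(-9, -6) = 236.3099 degrees

r = 10.8167, theta = 236.3099 degrees


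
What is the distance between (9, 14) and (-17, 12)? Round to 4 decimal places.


d = sqrt((-17-9)^2 + (12-14)^2) = 26.0768

26.0768


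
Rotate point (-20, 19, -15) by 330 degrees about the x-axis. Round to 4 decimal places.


x' = -20
y' = 19*cos(330) - -15*sin(330) = 8.9545
z' = 19*sin(330) + -15*cos(330) = -22.4904

(-20, 8.9545, -22.4904)


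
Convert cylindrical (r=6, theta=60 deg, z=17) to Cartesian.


x = 6 * cos(60) = 3
y = 6 * sin(60) = 5.1962
z = 17

(3, 5.1962, 17)


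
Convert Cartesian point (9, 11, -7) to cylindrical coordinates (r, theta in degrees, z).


r = sqrt(9^2 + 11^2) = 14.2127
theta = atan2(11, 9) = 50.7106 deg
z = -7

r = 14.2127, theta = 50.7106 deg, z = -7


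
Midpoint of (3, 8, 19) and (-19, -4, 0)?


Midpoint = ((3+-19)/2, (8+-4)/2, (19+0)/2) = (-8, 2, 9.5)

(-8, 2, 9.5)


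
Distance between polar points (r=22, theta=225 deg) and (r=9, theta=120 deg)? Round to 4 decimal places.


d = sqrt(r1^2 + r2^2 - 2*r1*r2*cos(t2-t1))
d = sqrt(22^2 + 9^2 - 2*22*9*cos(120-225)) = 25.8359

25.8359


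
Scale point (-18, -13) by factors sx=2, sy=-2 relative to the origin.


Scaling: (x*sx, y*sy) = (-18*2, -13*-2) = (-36, 26)

(-36, 26)


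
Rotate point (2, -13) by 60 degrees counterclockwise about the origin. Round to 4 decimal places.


x' = 2*cos(60) - -13*sin(60) = 12.2583
y' = 2*sin(60) + -13*cos(60) = -4.7679

(12.2583, -4.7679)


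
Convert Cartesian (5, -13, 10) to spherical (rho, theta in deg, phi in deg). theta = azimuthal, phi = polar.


rho = sqrt(5^2 + (-13)^2 + 10^2) = 17.1464
theta = atan2(-13, 5) = 291.0375 deg
phi = acos(10/17.1464) = 54.3232 deg

rho = 17.1464, theta = 291.0375 deg, phi = 54.3232 deg


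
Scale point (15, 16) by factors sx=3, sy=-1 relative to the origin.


Scaling: (x*sx, y*sy) = (15*3, 16*-1) = (45, -16)

(45, -16)


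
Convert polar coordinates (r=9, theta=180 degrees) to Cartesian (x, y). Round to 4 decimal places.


x = 9 * cos(180) = -9
y = 9 * sin(180) = 0

(-9, 0)


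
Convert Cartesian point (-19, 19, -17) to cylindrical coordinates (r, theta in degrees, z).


r = sqrt((-19)^2 + 19^2) = 26.8701
theta = atan2(19, -19) = 135 deg
z = -17

r = 26.8701, theta = 135 deg, z = -17


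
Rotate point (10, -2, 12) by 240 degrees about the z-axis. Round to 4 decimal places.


x' = 10*cos(240) - -2*sin(240) = -6.7321
y' = 10*sin(240) + -2*cos(240) = -7.6603
z' = 12

(-6.7321, -7.6603, 12)


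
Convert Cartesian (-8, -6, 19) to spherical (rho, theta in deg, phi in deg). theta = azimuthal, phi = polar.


rho = sqrt((-8)^2 + (-6)^2 + 19^2) = 21.4709
theta = atan2(-6, -8) = 216.8699 deg
phi = acos(19/21.4709) = 27.7585 deg

rho = 21.4709, theta = 216.8699 deg, phi = 27.7585 deg


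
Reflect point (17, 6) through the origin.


Reflection through origin: (x, y) -> (-x, -y)
(17, 6) -> (-17, -6)

(-17, -6)


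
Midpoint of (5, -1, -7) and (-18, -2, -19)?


Midpoint = ((5+-18)/2, (-1+-2)/2, (-7+-19)/2) = (-6.5, -1.5, -13)

(-6.5, -1.5, -13)


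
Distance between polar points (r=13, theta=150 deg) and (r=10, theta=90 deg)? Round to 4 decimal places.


d = sqrt(r1^2 + r2^2 - 2*r1*r2*cos(t2-t1))
d = sqrt(13^2 + 10^2 - 2*13*10*cos(90-150)) = 11.7898

11.7898


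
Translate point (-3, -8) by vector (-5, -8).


Translation: (x+dx, y+dy) = (-3+-5, -8+-8) = (-8, -16)

(-8, -16)


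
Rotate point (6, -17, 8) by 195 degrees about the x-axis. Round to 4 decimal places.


x' = 6
y' = -17*cos(195) - 8*sin(195) = 18.4913
z' = -17*sin(195) + 8*cos(195) = -3.3275

(6, 18.4913, -3.3275)


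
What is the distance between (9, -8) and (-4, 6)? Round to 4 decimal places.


d = sqrt((-4-9)^2 + (6--8)^2) = 19.105

19.105


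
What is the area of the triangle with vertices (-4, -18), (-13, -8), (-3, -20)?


Area = |x1(y2-y3) + x2(y3-y1) + x3(y1-y2)| / 2
= |-4*(-8--20) + -13*(-20--18) + -3*(-18--8)| / 2
= 4

4


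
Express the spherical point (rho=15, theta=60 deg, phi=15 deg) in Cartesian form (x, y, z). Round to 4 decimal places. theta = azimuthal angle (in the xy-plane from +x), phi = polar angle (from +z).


x = 15 * sin(15) * cos(60) = 1.9411
y = 15 * sin(15) * sin(60) = 3.3622
z = 15 * cos(15) = 14.4889

(1.9411, 3.3622, 14.4889)


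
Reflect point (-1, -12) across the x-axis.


Reflection across x-axis: (x, y) -> (x, -y)
(-1, -12) -> (-1, 12)

(-1, 12)


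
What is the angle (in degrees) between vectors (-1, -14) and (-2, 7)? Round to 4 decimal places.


dot = -1*-2 + -14*7 = -96
|u| = 14.0357, |v| = 7.2801
cos(angle) = -0.9395
angle = 159.969 degrees

159.969 degrees


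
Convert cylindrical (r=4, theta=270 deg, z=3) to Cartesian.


x = 4 * cos(270) = 0
y = 4 * sin(270) = -4
z = 3

(0, -4, 3)


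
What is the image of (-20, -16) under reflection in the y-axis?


Reflection across y-axis: (x, y) -> (-x, y)
(-20, -16) -> (20, -16)

(20, -16)


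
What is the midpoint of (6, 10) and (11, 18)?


Midpoint = ((6+11)/2, (10+18)/2) = (8.5, 14)

(8.5, 14)


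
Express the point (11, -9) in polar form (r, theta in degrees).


r = sqrt(11^2 + (-9)^2) = 14.2127
theta = atan2(-9, 11) = 320.7106 degrees

r = 14.2127, theta = 320.7106 degrees


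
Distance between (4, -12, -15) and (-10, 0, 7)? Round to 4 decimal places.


d = sqrt((-10-4)^2 + (0--12)^2 + (7--15)^2) = 28.7054

28.7054


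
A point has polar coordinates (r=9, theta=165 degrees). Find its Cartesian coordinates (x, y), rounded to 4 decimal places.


x = 9 * cos(165) = -8.6933
y = 9 * sin(165) = 2.3294

(-8.6933, 2.3294)


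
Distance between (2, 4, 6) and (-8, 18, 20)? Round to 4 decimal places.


d = sqrt((-8-2)^2 + (18-4)^2 + (20-6)^2) = 22.1811

22.1811


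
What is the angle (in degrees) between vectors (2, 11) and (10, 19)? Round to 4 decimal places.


dot = 2*10 + 11*19 = 229
|u| = 11.1803, |v| = 21.4709
cos(angle) = 0.954
angle = 17.4537 degrees

17.4537 degrees


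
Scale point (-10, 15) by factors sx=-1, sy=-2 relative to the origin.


Scaling: (x*sx, y*sy) = (-10*-1, 15*-2) = (10, -30)

(10, -30)


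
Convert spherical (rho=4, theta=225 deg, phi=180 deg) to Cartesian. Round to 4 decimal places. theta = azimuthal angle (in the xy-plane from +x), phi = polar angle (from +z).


x = 4 * sin(180) * cos(225) = 0
y = 4 * sin(180) * sin(225) = 0
z = 4 * cos(180) = -4

(0, 0, -4)


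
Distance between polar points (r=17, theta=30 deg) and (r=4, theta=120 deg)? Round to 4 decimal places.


d = sqrt(r1^2 + r2^2 - 2*r1*r2*cos(t2-t1))
d = sqrt(17^2 + 4^2 - 2*17*4*cos(120-30)) = 17.4642

17.4642


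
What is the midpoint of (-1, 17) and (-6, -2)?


Midpoint = ((-1+-6)/2, (17+-2)/2) = (-3.5, 7.5)

(-3.5, 7.5)


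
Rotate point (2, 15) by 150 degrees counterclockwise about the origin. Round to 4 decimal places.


x' = 2*cos(150) - 15*sin(150) = -9.2321
y' = 2*sin(150) + 15*cos(150) = -11.9904

(-9.2321, -11.9904)


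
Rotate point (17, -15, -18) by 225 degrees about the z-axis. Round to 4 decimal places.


x' = 17*cos(225) - -15*sin(225) = -22.6274
y' = 17*sin(225) + -15*cos(225) = -1.4142
z' = -18

(-22.6274, -1.4142, -18)


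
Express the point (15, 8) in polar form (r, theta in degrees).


r = sqrt(15^2 + 8^2) = 17
theta = atan2(8, 15) = 28.0725 degrees

r = 17, theta = 28.0725 degrees


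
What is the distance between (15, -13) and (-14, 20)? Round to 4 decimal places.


d = sqrt((-14-15)^2 + (20--13)^2) = 43.9318

43.9318


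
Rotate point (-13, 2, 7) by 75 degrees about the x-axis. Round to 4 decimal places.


x' = -13
y' = 2*cos(75) - 7*sin(75) = -6.2438
z' = 2*sin(75) + 7*cos(75) = 3.7436

(-13, -6.2438, 3.7436)


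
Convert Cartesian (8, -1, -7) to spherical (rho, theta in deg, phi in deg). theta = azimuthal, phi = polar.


rho = sqrt(8^2 + (-1)^2 + (-7)^2) = 10.6771
theta = atan2(-1, 8) = 352.875 deg
phi = acos(-7/10.6771) = 130.9659 deg

rho = 10.6771, theta = 352.875 deg, phi = 130.9659 deg


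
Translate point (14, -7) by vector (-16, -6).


Translation: (x+dx, y+dy) = (14+-16, -7+-6) = (-2, -13)

(-2, -13)


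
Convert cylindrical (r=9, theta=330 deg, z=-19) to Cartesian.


x = 9 * cos(330) = 7.7942
y = 9 * sin(330) = -4.5
z = -19

(7.7942, -4.5, -19)


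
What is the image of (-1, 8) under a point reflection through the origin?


Reflection through origin: (x, y) -> (-x, -y)
(-1, 8) -> (1, -8)

(1, -8)


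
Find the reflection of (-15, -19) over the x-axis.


Reflection across x-axis: (x, y) -> (x, -y)
(-15, -19) -> (-15, 19)

(-15, 19)


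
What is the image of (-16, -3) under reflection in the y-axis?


Reflection across y-axis: (x, y) -> (-x, y)
(-16, -3) -> (16, -3)

(16, -3)


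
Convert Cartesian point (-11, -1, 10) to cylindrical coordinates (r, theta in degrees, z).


r = sqrt((-11)^2 + (-1)^2) = 11.0454
theta = atan2(-1, -11) = 185.1944 deg
z = 10

r = 11.0454, theta = 185.1944 deg, z = 10


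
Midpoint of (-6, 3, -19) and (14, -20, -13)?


Midpoint = ((-6+14)/2, (3+-20)/2, (-19+-13)/2) = (4, -8.5, -16)

(4, -8.5, -16)


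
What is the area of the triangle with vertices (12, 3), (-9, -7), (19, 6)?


Area = |x1(y2-y3) + x2(y3-y1) + x3(y1-y2)| / 2
= |12*(-7-6) + -9*(6-3) + 19*(3--7)| / 2
= 3.5

3.5


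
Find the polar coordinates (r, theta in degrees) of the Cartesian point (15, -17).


r = sqrt(15^2 + (-17)^2) = 22.6716
theta = atan2(-17, 15) = 311.4237 degrees

r = 22.6716, theta = 311.4237 degrees


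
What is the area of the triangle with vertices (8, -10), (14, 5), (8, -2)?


Area = |x1(y2-y3) + x2(y3-y1) + x3(y1-y2)| / 2
= |8*(5--2) + 14*(-2--10) + 8*(-10-5)| / 2
= 24

24


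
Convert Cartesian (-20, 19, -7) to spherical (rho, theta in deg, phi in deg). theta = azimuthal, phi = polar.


rho = sqrt((-20)^2 + 19^2 + (-7)^2) = 28.4605
theta = atan2(19, -20) = 136.4688 deg
phi = acos(-7/28.4605) = 104.2383 deg

rho = 28.4605, theta = 136.4688 deg, phi = 104.2383 deg


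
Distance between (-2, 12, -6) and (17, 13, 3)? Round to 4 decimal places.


d = sqrt((17--2)^2 + (13-12)^2 + (3--6)^2) = 21.0476

21.0476


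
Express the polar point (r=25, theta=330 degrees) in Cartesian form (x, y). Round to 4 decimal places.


x = 25 * cos(330) = 21.6506
y = 25 * sin(330) = -12.5

(21.6506, -12.5)


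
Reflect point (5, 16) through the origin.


Reflection through origin: (x, y) -> (-x, -y)
(5, 16) -> (-5, -16)

(-5, -16)


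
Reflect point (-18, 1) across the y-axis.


Reflection across y-axis: (x, y) -> (-x, y)
(-18, 1) -> (18, 1)

(18, 1)


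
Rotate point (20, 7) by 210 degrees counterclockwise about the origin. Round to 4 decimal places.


x' = 20*cos(210) - 7*sin(210) = -13.8205
y' = 20*sin(210) + 7*cos(210) = -16.0622

(-13.8205, -16.0622)


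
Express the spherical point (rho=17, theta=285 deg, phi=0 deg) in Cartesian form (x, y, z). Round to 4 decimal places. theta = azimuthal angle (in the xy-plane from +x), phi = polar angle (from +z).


x = 17 * sin(0) * cos(285) = 0
y = 17 * sin(0) * sin(285) = 0
z = 17 * cos(0) = 17

(0, 0, 17)


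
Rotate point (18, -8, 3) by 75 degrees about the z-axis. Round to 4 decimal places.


x' = 18*cos(75) - -8*sin(75) = 12.3861
y' = 18*sin(75) + -8*cos(75) = 15.3161
z' = 3

(12.3861, 15.3161, 3)


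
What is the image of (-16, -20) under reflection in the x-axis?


Reflection across x-axis: (x, y) -> (x, -y)
(-16, -20) -> (-16, 20)

(-16, 20)


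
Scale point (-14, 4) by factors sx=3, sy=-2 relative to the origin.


Scaling: (x*sx, y*sy) = (-14*3, 4*-2) = (-42, -8)

(-42, -8)


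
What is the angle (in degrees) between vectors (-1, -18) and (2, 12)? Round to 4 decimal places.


dot = -1*2 + -18*12 = -218
|u| = 18.0278, |v| = 12.1655
cos(angle) = -0.994
angle = 173.7175 degrees

173.7175 degrees


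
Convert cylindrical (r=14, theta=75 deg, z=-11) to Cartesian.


x = 14 * cos(75) = 3.6235
y = 14 * sin(75) = 13.523
z = -11

(3.6235, 13.523, -11)


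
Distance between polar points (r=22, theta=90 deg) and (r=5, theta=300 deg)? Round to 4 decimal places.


d = sqrt(r1^2 + r2^2 - 2*r1*r2*cos(t2-t1))
d = sqrt(22^2 + 5^2 - 2*22*5*cos(300-90)) = 26.4485

26.4485


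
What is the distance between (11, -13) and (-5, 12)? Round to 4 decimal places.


d = sqrt((-5-11)^2 + (12--13)^2) = 29.6816

29.6816


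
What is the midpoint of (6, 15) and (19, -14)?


Midpoint = ((6+19)/2, (15+-14)/2) = (12.5, 0.5)

(12.5, 0.5)


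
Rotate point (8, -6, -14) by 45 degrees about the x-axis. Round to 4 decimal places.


x' = 8
y' = -6*cos(45) - -14*sin(45) = 5.6569
z' = -6*sin(45) + -14*cos(45) = -14.1421

(8, 5.6569, -14.1421)


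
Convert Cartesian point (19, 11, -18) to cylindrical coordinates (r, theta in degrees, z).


r = sqrt(19^2 + 11^2) = 21.9545
theta = atan2(11, 19) = 30.0686 deg
z = -18

r = 21.9545, theta = 30.0686 deg, z = -18


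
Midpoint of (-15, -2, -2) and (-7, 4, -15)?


Midpoint = ((-15+-7)/2, (-2+4)/2, (-2+-15)/2) = (-11, 1, -8.5)

(-11, 1, -8.5)


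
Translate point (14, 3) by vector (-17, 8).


Translation: (x+dx, y+dy) = (14+-17, 3+8) = (-3, 11)

(-3, 11)


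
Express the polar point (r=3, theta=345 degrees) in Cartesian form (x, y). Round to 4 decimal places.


x = 3 * cos(345) = 2.8978
y = 3 * sin(345) = -0.7765

(2.8978, -0.7765)


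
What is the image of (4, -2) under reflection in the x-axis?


Reflection across x-axis: (x, y) -> (x, -y)
(4, -2) -> (4, 2)

(4, 2)


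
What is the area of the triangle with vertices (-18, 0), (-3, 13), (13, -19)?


Area = |x1(y2-y3) + x2(y3-y1) + x3(y1-y2)| / 2
= |-18*(13--19) + -3*(-19-0) + 13*(0-13)| / 2
= 344

344


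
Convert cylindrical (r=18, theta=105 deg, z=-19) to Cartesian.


x = 18 * cos(105) = -4.6587
y = 18 * sin(105) = 17.3867
z = -19

(-4.6587, 17.3867, -19)


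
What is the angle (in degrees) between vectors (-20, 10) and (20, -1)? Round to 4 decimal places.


dot = -20*20 + 10*-1 = -410
|u| = 22.3607, |v| = 20.025
cos(angle) = -0.9156
angle = 156.2974 degrees

156.2974 degrees


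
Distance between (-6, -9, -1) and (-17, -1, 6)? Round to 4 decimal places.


d = sqrt((-17--6)^2 + (-1--9)^2 + (6--1)^2) = 15.2971

15.2971


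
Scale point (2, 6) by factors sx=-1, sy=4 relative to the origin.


Scaling: (x*sx, y*sy) = (2*-1, 6*4) = (-2, 24)

(-2, 24)


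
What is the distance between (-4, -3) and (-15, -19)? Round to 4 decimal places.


d = sqrt((-15--4)^2 + (-19--3)^2) = 19.4165

19.4165


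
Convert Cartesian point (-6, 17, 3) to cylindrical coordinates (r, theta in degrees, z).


r = sqrt((-6)^2 + 17^2) = 18.0278
theta = atan2(17, -6) = 109.44 deg
z = 3

r = 18.0278, theta = 109.44 deg, z = 3


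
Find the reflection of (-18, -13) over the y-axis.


Reflection across y-axis: (x, y) -> (-x, y)
(-18, -13) -> (18, -13)

(18, -13)


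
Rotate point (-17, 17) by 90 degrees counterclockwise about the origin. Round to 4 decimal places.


x' = -17*cos(90) - 17*sin(90) = -17
y' = -17*sin(90) + 17*cos(90) = -17

(-17, -17)


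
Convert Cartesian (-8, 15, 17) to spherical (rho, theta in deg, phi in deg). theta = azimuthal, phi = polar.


rho = sqrt((-8)^2 + 15^2 + 17^2) = 24.0416
theta = atan2(15, -8) = 118.0725 deg
phi = acos(17/24.0416) = 45 deg

rho = 24.0416, theta = 118.0725 deg, phi = 45 deg


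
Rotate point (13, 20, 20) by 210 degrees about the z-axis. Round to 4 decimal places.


x' = 13*cos(210) - 20*sin(210) = -1.2583
y' = 13*sin(210) + 20*cos(210) = -23.8205
z' = 20

(-1.2583, -23.8205, 20)


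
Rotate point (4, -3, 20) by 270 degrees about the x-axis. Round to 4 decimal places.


x' = 4
y' = -3*cos(270) - 20*sin(270) = 20
z' = -3*sin(270) + 20*cos(270) = 3

(4, 20, 3)


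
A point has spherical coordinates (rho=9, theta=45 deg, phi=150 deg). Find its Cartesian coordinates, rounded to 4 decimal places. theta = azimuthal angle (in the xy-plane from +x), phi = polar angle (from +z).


x = 9 * sin(150) * cos(45) = 3.182
y = 9 * sin(150) * sin(45) = 3.182
z = 9 * cos(150) = -7.7942

(3.182, 3.182, -7.7942)


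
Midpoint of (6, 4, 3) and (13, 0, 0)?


Midpoint = ((6+13)/2, (4+0)/2, (3+0)/2) = (9.5, 2, 1.5)

(9.5, 2, 1.5)


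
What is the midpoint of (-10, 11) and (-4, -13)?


Midpoint = ((-10+-4)/2, (11+-13)/2) = (-7, -1)

(-7, -1)


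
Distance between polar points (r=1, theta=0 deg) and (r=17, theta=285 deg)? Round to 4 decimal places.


d = sqrt(r1^2 + r2^2 - 2*r1*r2*cos(t2-t1))
d = sqrt(1^2 + 17^2 - 2*1*17*cos(285-0)) = 16.769

16.769


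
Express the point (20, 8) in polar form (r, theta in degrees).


r = sqrt(20^2 + 8^2) = 21.5407
theta = atan2(8, 20) = 21.8014 degrees

r = 21.5407, theta = 21.8014 degrees


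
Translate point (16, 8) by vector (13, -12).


Translation: (x+dx, y+dy) = (16+13, 8+-12) = (29, -4)

(29, -4)


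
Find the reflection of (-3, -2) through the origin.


Reflection through origin: (x, y) -> (-x, -y)
(-3, -2) -> (3, 2)

(3, 2)


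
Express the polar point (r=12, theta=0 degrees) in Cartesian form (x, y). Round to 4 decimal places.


x = 12 * cos(0) = 12
y = 12 * sin(0) = 0

(12, 0)


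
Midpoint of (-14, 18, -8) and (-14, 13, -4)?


Midpoint = ((-14+-14)/2, (18+13)/2, (-8+-4)/2) = (-14, 15.5, -6)

(-14, 15.5, -6)


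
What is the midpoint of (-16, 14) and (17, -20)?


Midpoint = ((-16+17)/2, (14+-20)/2) = (0.5, -3)

(0.5, -3)


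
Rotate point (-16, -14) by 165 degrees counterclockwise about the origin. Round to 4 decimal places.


x' = -16*cos(165) - -14*sin(165) = 19.0783
y' = -16*sin(165) + -14*cos(165) = 9.3819

(19.0783, 9.3819)


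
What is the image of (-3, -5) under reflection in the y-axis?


Reflection across y-axis: (x, y) -> (-x, y)
(-3, -5) -> (3, -5)

(3, -5)


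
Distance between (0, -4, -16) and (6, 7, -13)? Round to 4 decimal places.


d = sqrt((6-0)^2 + (7--4)^2 + (-13--16)^2) = 12.8841

12.8841


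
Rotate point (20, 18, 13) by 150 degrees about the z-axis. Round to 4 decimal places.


x' = 20*cos(150) - 18*sin(150) = -26.3205
y' = 20*sin(150) + 18*cos(150) = -5.5885
z' = 13

(-26.3205, -5.5885, 13)


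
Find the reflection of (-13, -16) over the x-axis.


Reflection across x-axis: (x, y) -> (x, -y)
(-13, -16) -> (-13, 16)

(-13, 16)


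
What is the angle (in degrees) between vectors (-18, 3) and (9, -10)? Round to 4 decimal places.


dot = -18*9 + 3*-10 = -192
|u| = 18.2483, |v| = 13.4536
cos(angle) = -0.7821
angle = 141.4495 degrees

141.4495 degrees


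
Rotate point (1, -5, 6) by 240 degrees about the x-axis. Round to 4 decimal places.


x' = 1
y' = -5*cos(240) - 6*sin(240) = 7.6962
z' = -5*sin(240) + 6*cos(240) = 1.3301

(1, 7.6962, 1.3301)


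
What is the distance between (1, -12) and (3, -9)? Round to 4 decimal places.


d = sqrt((3-1)^2 + (-9--12)^2) = 3.6056

3.6056


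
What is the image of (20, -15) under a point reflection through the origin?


Reflection through origin: (x, y) -> (-x, -y)
(20, -15) -> (-20, 15)

(-20, 15)


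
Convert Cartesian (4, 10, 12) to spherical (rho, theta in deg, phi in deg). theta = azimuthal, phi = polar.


rho = sqrt(4^2 + 10^2 + 12^2) = 16.1245
theta = atan2(10, 4) = 68.1986 deg
phi = acos(12/16.1245) = 41.9088 deg

rho = 16.1245, theta = 68.1986 deg, phi = 41.9088 deg


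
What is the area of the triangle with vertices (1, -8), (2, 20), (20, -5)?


Area = |x1(y2-y3) + x2(y3-y1) + x3(y1-y2)| / 2
= |1*(20--5) + 2*(-5--8) + 20*(-8-20)| / 2
= 264.5

264.5


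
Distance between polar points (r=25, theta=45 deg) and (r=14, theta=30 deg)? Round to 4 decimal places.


d = sqrt(r1^2 + r2^2 - 2*r1*r2*cos(t2-t1))
d = sqrt(25^2 + 14^2 - 2*25*14*cos(30-45)) = 12.0354

12.0354


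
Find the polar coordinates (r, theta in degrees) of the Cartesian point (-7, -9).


r = sqrt((-7)^2 + (-9)^2) = 11.4018
theta = atan2(-9, -7) = 232.125 degrees

r = 11.4018, theta = 232.125 degrees


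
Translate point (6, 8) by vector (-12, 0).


Translation: (x+dx, y+dy) = (6+-12, 8+0) = (-6, 8)

(-6, 8)


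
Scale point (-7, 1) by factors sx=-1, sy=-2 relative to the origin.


Scaling: (x*sx, y*sy) = (-7*-1, 1*-2) = (7, -2)

(7, -2)


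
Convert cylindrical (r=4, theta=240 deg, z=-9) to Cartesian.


x = 4 * cos(240) = -2
y = 4 * sin(240) = -3.4641
z = -9

(-2, -3.4641, -9)


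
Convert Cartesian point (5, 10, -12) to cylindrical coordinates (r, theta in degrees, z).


r = sqrt(5^2 + 10^2) = 11.1803
theta = atan2(10, 5) = 63.4349 deg
z = -12

r = 11.1803, theta = 63.4349 deg, z = -12


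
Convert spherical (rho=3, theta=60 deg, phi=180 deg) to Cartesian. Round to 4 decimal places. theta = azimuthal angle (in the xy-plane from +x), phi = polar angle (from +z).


x = 3 * sin(180) * cos(60) = 0
y = 3 * sin(180) * sin(60) = 0
z = 3 * cos(180) = -3

(0, 0, -3)


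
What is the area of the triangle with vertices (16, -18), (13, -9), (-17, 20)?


Area = |x1(y2-y3) + x2(y3-y1) + x3(y1-y2)| / 2
= |16*(-9-20) + 13*(20--18) + -17*(-18--9)| / 2
= 91.5

91.5


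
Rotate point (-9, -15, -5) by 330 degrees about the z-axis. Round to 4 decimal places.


x' = -9*cos(330) - -15*sin(330) = -15.2942
y' = -9*sin(330) + -15*cos(330) = -8.4904
z' = -5

(-15.2942, -8.4904, -5)


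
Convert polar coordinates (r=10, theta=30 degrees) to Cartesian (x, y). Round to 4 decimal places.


x = 10 * cos(30) = 8.6603
y = 10 * sin(30) = 5

(8.6603, 5)


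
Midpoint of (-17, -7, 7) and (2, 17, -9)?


Midpoint = ((-17+2)/2, (-7+17)/2, (7+-9)/2) = (-7.5, 5, -1)

(-7.5, 5, -1)


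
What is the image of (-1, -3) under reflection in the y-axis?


Reflection across y-axis: (x, y) -> (-x, y)
(-1, -3) -> (1, -3)

(1, -3)


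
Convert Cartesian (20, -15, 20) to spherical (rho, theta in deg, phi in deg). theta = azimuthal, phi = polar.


rho = sqrt(20^2 + (-15)^2 + 20^2) = 32.0156
theta = atan2(-15, 20) = 323.1301 deg
phi = acos(20/32.0156) = 51.3402 deg

rho = 32.0156, theta = 323.1301 deg, phi = 51.3402 deg


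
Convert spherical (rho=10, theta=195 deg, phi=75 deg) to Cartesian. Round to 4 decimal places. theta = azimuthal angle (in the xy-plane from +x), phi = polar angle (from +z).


x = 10 * sin(75) * cos(195) = -9.3301
y = 10 * sin(75) * sin(195) = -2.5
z = 10 * cos(75) = 2.5882

(-9.3301, -2.5, 2.5882)


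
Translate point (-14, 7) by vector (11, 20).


Translation: (x+dx, y+dy) = (-14+11, 7+20) = (-3, 27)

(-3, 27)


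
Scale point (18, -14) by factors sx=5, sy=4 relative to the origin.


Scaling: (x*sx, y*sy) = (18*5, -14*4) = (90, -56)

(90, -56)


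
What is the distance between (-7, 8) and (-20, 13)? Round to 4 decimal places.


d = sqrt((-20--7)^2 + (13-8)^2) = 13.9284

13.9284


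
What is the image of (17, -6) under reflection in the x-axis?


Reflection across x-axis: (x, y) -> (x, -y)
(17, -6) -> (17, 6)

(17, 6)


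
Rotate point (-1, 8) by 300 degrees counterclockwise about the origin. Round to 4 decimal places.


x' = -1*cos(300) - 8*sin(300) = 6.4282
y' = -1*sin(300) + 8*cos(300) = 4.866

(6.4282, 4.866)


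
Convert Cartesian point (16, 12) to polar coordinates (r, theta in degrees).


r = sqrt(16^2 + 12^2) = 20
theta = atan2(12, 16) = 36.8699 degrees

r = 20, theta = 36.8699 degrees


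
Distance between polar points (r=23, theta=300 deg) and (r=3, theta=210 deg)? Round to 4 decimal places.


d = sqrt(r1^2 + r2^2 - 2*r1*r2*cos(t2-t1))
d = sqrt(23^2 + 3^2 - 2*23*3*cos(210-300)) = 23.1948

23.1948


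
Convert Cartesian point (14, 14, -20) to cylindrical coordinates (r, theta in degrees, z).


r = sqrt(14^2 + 14^2) = 19.799
theta = atan2(14, 14) = 45 deg
z = -20

r = 19.799, theta = 45 deg, z = -20


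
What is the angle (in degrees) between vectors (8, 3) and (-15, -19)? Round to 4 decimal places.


dot = 8*-15 + 3*-19 = -177
|u| = 8.544, |v| = 24.2074
cos(angle) = -0.8558
angle = 148.8462 degrees

148.8462 degrees


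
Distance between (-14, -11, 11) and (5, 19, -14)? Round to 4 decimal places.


d = sqrt((5--14)^2 + (19--11)^2 + (-14-11)^2) = 43.4281

43.4281


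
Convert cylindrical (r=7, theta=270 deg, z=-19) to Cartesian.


x = 7 * cos(270) = 0
y = 7 * sin(270) = -7
z = -19

(0, -7, -19)


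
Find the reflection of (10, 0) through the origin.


Reflection through origin: (x, y) -> (-x, -y)
(10, 0) -> (-10, 0)

(-10, 0)


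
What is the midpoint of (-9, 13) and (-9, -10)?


Midpoint = ((-9+-9)/2, (13+-10)/2) = (-9, 1.5)

(-9, 1.5)


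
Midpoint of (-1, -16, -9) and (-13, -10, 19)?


Midpoint = ((-1+-13)/2, (-16+-10)/2, (-9+19)/2) = (-7, -13, 5)

(-7, -13, 5)


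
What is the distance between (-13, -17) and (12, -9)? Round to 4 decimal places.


d = sqrt((12--13)^2 + (-9--17)^2) = 26.2488

26.2488


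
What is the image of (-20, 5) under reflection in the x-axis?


Reflection across x-axis: (x, y) -> (x, -y)
(-20, 5) -> (-20, -5)

(-20, -5)


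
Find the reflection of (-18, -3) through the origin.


Reflection through origin: (x, y) -> (-x, -y)
(-18, -3) -> (18, 3)

(18, 3)


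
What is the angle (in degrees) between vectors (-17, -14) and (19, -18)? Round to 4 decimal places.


dot = -17*19 + -14*-18 = -71
|u| = 22.0227, |v| = 26.1725
cos(angle) = -0.1232
angle = 97.0757 degrees

97.0757 degrees


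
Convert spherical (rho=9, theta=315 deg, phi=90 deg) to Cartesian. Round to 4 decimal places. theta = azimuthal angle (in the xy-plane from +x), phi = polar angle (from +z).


x = 9 * sin(90) * cos(315) = 6.364
y = 9 * sin(90) * sin(315) = -6.364
z = 9 * cos(90) = 0

(6.364, -6.364, 0)


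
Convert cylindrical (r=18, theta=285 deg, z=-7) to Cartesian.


x = 18 * cos(285) = 4.6587
y = 18 * sin(285) = -17.3867
z = -7

(4.6587, -17.3867, -7)


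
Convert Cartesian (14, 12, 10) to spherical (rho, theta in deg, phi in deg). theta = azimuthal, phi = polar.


rho = sqrt(14^2 + 12^2 + 10^2) = 20.9762
theta = atan2(12, 14) = 40.6013 deg
phi = acos(10/20.9762) = 61.5279 deg

rho = 20.9762, theta = 40.6013 deg, phi = 61.5279 deg


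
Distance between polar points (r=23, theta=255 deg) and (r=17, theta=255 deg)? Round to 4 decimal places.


d = sqrt(r1^2 + r2^2 - 2*r1*r2*cos(t2-t1))
d = sqrt(23^2 + 17^2 - 2*23*17*cos(255-255)) = 6

6


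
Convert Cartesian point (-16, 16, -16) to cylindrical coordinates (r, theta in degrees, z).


r = sqrt((-16)^2 + 16^2) = 22.6274
theta = atan2(16, -16) = 135 deg
z = -16

r = 22.6274, theta = 135 deg, z = -16


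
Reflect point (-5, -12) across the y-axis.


Reflection across y-axis: (x, y) -> (-x, y)
(-5, -12) -> (5, -12)

(5, -12)


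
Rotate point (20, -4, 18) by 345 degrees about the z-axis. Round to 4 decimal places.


x' = 20*cos(345) - -4*sin(345) = 18.2832
y' = 20*sin(345) + -4*cos(345) = -9.0401
z' = 18

(18.2832, -9.0401, 18)


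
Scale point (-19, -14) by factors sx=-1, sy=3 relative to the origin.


Scaling: (x*sx, y*sy) = (-19*-1, -14*3) = (19, -42)

(19, -42)


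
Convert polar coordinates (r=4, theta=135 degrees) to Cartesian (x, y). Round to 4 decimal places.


x = 4 * cos(135) = -2.8284
y = 4 * sin(135) = 2.8284

(-2.8284, 2.8284)


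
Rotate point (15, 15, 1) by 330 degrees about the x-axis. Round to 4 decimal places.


x' = 15
y' = 15*cos(330) - 1*sin(330) = 13.4904
z' = 15*sin(330) + 1*cos(330) = -6.634

(15, 13.4904, -6.634)


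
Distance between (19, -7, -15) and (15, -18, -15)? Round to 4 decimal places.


d = sqrt((15-19)^2 + (-18--7)^2 + (-15--15)^2) = 11.7047

11.7047


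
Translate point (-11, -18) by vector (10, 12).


Translation: (x+dx, y+dy) = (-11+10, -18+12) = (-1, -6)

(-1, -6)


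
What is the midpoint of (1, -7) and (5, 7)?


Midpoint = ((1+5)/2, (-7+7)/2) = (3, 0)

(3, 0)


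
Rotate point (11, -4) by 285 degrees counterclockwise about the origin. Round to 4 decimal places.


x' = 11*cos(285) - -4*sin(285) = -1.0167
y' = 11*sin(285) + -4*cos(285) = -11.6605

(-1.0167, -11.6605)


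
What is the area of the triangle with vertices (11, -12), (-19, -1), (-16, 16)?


Area = |x1(y2-y3) + x2(y3-y1) + x3(y1-y2)| / 2
= |11*(-1-16) + -19*(16--12) + -16*(-12--1)| / 2
= 271.5

271.5


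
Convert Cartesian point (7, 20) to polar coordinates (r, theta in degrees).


r = sqrt(7^2 + 20^2) = 21.1896
theta = atan2(20, 7) = 70.71 degrees

r = 21.1896, theta = 70.71 degrees


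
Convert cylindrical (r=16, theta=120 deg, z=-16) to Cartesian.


x = 16 * cos(120) = -8
y = 16 * sin(120) = 13.8564
z = -16

(-8, 13.8564, -16)


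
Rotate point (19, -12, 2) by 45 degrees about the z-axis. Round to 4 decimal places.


x' = 19*cos(45) - -12*sin(45) = 21.9203
y' = 19*sin(45) + -12*cos(45) = 4.9497
z' = 2

(21.9203, 4.9497, 2)


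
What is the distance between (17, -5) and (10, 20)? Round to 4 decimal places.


d = sqrt((10-17)^2 + (20--5)^2) = 25.9615

25.9615


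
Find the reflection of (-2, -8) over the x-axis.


Reflection across x-axis: (x, y) -> (x, -y)
(-2, -8) -> (-2, 8)

(-2, 8)


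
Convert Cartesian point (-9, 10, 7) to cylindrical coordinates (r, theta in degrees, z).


r = sqrt((-9)^2 + 10^2) = 13.4536
theta = atan2(10, -9) = 131.9872 deg
z = 7

r = 13.4536, theta = 131.9872 deg, z = 7


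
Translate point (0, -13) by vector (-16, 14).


Translation: (x+dx, y+dy) = (0+-16, -13+14) = (-16, 1)

(-16, 1)


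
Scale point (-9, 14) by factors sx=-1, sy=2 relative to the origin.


Scaling: (x*sx, y*sy) = (-9*-1, 14*2) = (9, 28)

(9, 28)


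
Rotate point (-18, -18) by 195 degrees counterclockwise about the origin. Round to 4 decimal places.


x' = -18*cos(195) - -18*sin(195) = 12.7279
y' = -18*sin(195) + -18*cos(195) = 22.0454

(12.7279, 22.0454)


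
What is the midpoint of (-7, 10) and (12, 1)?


Midpoint = ((-7+12)/2, (10+1)/2) = (2.5, 5.5)

(2.5, 5.5)


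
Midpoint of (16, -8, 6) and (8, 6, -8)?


Midpoint = ((16+8)/2, (-8+6)/2, (6+-8)/2) = (12, -1, -1)

(12, -1, -1)


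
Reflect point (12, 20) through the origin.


Reflection through origin: (x, y) -> (-x, -y)
(12, 20) -> (-12, -20)

(-12, -20)


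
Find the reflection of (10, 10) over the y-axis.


Reflection across y-axis: (x, y) -> (-x, y)
(10, 10) -> (-10, 10)

(-10, 10)


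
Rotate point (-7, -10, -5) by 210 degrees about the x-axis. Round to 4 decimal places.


x' = -7
y' = -10*cos(210) - -5*sin(210) = 6.1603
z' = -10*sin(210) + -5*cos(210) = 9.3301

(-7, 6.1603, 9.3301)


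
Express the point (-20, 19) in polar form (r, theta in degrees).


r = sqrt((-20)^2 + 19^2) = 27.5862
theta = atan2(19, -20) = 136.4688 degrees

r = 27.5862, theta = 136.4688 degrees


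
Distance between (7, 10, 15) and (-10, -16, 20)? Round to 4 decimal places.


d = sqrt((-10-7)^2 + (-16-10)^2 + (20-15)^2) = 31.4643

31.4643


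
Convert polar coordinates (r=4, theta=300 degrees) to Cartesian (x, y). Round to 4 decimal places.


x = 4 * cos(300) = 2
y = 4 * sin(300) = -3.4641

(2, -3.4641)


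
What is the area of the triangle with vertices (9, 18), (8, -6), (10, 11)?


Area = |x1(y2-y3) + x2(y3-y1) + x3(y1-y2)| / 2
= |9*(-6-11) + 8*(11-18) + 10*(18--6)| / 2
= 15.5

15.5


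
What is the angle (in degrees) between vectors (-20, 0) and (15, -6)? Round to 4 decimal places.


dot = -20*15 + 0*-6 = -300
|u| = 20, |v| = 16.1555
cos(angle) = -0.9285
angle = 158.1986 degrees

158.1986 degrees


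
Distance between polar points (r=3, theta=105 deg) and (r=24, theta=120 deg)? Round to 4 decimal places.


d = sqrt(r1^2 + r2^2 - 2*r1*r2*cos(t2-t1))
d = sqrt(3^2 + 24^2 - 2*3*24*cos(120-105)) = 21.1165

21.1165


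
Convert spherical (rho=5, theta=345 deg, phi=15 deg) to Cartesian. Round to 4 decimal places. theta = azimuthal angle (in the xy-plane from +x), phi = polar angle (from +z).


x = 5 * sin(15) * cos(345) = 1.25
y = 5 * sin(15) * sin(345) = -0.3349
z = 5 * cos(15) = 4.8296

(1.25, -0.3349, 4.8296)


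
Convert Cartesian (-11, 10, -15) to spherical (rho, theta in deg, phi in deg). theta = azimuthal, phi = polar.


rho = sqrt((-11)^2 + 10^2 + (-15)^2) = 21.1187
theta = atan2(10, -11) = 137.7263 deg
phi = acos(-15/21.1187) = 135.2569 deg

rho = 21.1187, theta = 137.7263 deg, phi = 135.2569 deg


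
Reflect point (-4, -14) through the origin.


Reflection through origin: (x, y) -> (-x, -y)
(-4, -14) -> (4, 14)

(4, 14)


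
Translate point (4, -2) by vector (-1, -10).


Translation: (x+dx, y+dy) = (4+-1, -2+-10) = (3, -12)

(3, -12)


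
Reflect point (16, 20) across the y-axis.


Reflection across y-axis: (x, y) -> (-x, y)
(16, 20) -> (-16, 20)

(-16, 20)


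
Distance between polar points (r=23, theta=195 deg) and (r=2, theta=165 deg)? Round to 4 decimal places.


d = sqrt(r1^2 + r2^2 - 2*r1*r2*cos(t2-t1))
d = sqrt(23^2 + 2^2 - 2*23*2*cos(165-195)) = 21.2914

21.2914


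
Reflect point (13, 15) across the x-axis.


Reflection across x-axis: (x, y) -> (x, -y)
(13, 15) -> (13, -15)

(13, -15)


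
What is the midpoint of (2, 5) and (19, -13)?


Midpoint = ((2+19)/2, (5+-13)/2) = (10.5, -4)

(10.5, -4)


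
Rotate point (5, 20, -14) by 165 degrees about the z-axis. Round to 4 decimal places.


x' = 5*cos(165) - 20*sin(165) = -10.006
y' = 5*sin(165) + 20*cos(165) = -18.0244
z' = -14

(-10.006, -18.0244, -14)


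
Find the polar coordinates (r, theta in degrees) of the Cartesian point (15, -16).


r = sqrt(15^2 + (-16)^2) = 21.9317
theta = atan2(-16, 15) = 313.1524 degrees

r = 21.9317, theta = 313.1524 degrees


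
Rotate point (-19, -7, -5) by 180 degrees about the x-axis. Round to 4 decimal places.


x' = -19
y' = -7*cos(180) - -5*sin(180) = 7
z' = -7*sin(180) + -5*cos(180) = 5

(-19, 7, 5)


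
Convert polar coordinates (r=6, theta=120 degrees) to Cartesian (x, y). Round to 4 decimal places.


x = 6 * cos(120) = -3
y = 6 * sin(120) = 5.1962

(-3, 5.1962)


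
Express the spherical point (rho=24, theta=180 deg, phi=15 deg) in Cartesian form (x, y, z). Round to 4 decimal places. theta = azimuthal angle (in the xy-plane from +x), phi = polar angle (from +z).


x = 24 * sin(15) * cos(180) = -6.2117
y = 24 * sin(15) * sin(180) = 0
z = 24 * cos(15) = 23.1822

(-6.2117, 0, 23.1822)


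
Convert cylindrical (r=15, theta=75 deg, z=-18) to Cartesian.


x = 15 * cos(75) = 3.8823
y = 15 * sin(75) = 14.4889
z = -18

(3.8823, 14.4889, -18)


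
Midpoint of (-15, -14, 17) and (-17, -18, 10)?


Midpoint = ((-15+-17)/2, (-14+-18)/2, (17+10)/2) = (-16, -16, 13.5)

(-16, -16, 13.5)


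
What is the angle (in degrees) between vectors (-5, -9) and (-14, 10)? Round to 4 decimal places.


dot = -5*-14 + -9*10 = -20
|u| = 10.2956, |v| = 17.2047
cos(angle) = -0.1129
angle = 96.4831 degrees

96.4831 degrees


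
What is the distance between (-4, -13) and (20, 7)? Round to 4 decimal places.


d = sqrt((20--4)^2 + (7--13)^2) = 31.241

31.241


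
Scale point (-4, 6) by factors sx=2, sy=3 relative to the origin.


Scaling: (x*sx, y*sy) = (-4*2, 6*3) = (-8, 18)

(-8, 18)


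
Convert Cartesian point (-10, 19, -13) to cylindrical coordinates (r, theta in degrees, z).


r = sqrt((-10)^2 + 19^2) = 21.4709
theta = atan2(19, -10) = 117.7585 deg
z = -13

r = 21.4709, theta = 117.7585 deg, z = -13


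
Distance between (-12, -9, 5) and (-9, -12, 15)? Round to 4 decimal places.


d = sqrt((-9--12)^2 + (-12--9)^2 + (15-5)^2) = 10.8628

10.8628


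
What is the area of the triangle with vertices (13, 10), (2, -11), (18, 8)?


Area = |x1(y2-y3) + x2(y3-y1) + x3(y1-y2)| / 2
= |13*(-11-8) + 2*(8-10) + 18*(10--11)| / 2
= 63.5

63.5


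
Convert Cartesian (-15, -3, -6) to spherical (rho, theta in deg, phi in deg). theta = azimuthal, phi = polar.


rho = sqrt((-15)^2 + (-3)^2 + (-6)^2) = 16.4317
theta = atan2(-3, -15) = 191.3099 deg
phi = acos(-6/16.4317) = 111.4167 deg

rho = 16.4317, theta = 191.3099 deg, phi = 111.4167 deg
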